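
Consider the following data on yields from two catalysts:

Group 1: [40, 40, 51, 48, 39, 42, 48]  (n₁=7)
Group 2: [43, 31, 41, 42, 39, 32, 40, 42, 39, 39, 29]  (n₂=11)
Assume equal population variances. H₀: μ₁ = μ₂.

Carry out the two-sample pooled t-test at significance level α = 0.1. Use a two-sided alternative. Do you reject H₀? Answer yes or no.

x̄₁=44.000, s₁=4.865, n₁=7
x̄₂=37.909, s₂=4.888, n₂=11
s_p² = [6·4.865² + 10·4.888²]/16 = 23.8068
SE = √(s_p²·(1/7+1/11)) = 2.3591
t = (44.000−37.909)/2.3591 = 2.5819
df = 16
p-value (two-sided) = 0.02006
At α=0.1: p < α → reject H₀

reject H₀: yes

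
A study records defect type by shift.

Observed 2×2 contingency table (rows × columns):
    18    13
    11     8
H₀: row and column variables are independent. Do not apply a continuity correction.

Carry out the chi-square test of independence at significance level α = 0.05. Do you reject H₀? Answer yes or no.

reject H₀: no

Row totals [31, 19], col totals [29, 21], n=50
χ² = (18−17.98)²/17.98 + (13−13.02)²/13.02 + (11−11.02)²/11.02 + (8−7.98)²/7.98 = 0.0001
df = 1
p-value (upper-tail) = 0.99058
At α=0.05: p ≥ α → fail to reject H₀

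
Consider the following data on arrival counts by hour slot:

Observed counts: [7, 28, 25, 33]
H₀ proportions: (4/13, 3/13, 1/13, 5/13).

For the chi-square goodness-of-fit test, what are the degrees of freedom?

degrees of freedom = 3

df = k − 1 = 4 − 1 = 3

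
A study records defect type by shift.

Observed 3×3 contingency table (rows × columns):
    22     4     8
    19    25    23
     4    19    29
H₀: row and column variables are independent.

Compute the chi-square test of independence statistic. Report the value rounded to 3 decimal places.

test statistic = 34.303

Row totals [34, 67, 52], col totals [45, 48, 60], n=153
χ² = (22−10.00)²/10.00 + (4−10.67)²/10.67 + (8−13.33)²/13.33 + (19−19.71)²/19.71 + (25−21.02)²/21.02 + (23−26.27)²/26.27 + (4−15.29)²/15.29 + (19−16.31)²/16.31 + (29−20.39)²/20.39 = 34.3032
df = 4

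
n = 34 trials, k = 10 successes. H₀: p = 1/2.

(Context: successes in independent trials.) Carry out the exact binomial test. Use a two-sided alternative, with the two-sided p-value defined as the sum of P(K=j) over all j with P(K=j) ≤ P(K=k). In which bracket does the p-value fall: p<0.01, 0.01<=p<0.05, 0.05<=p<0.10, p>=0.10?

p-value bracket: 0.01<=p<0.05

Exact binomial: n=34, k=10, p₀=1/2=0.5000
P(X=j) = C(n,j)·p₀^j·(1−p₀)^(n−j); p = Σ P(X=j) over j with P(X=j) ≤ P(X=10)
p-value (two-sided) = 0.02431
→ bracket: 0.01<=p<0.05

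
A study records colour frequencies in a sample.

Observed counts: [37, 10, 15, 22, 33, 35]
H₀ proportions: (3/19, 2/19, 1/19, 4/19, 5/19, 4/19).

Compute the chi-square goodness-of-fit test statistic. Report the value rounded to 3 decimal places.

n = 152; E_i = n·p_i = [24.00, 16.00, 8.00, 32.00, 40.00, 32.00]
χ² = (37−24.00)²/24.00 + (10−16.00)²/16.00 + (15−8.00)²/8.00 + (22−32.00)²/32.00 + (33−40.00)²/40.00 + (35−32.00)²/32.00 = 20.0479
df = 5

test statistic = 20.048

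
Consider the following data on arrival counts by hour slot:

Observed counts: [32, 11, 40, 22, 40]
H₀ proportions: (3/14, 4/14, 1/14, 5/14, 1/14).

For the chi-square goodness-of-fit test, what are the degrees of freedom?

degrees of freedom = 4

df = k − 1 = 5 − 1 = 4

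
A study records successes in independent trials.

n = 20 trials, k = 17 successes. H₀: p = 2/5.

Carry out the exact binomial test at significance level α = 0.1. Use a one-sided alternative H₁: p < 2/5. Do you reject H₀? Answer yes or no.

reject H₀: no

Exact binomial: n=20, k=17, p₀=2/5=0.4000
P(X≤17) from Σ C(n,i)·p₀^i·(1−p₀)^(n−i)
p-value (one-sided, H₁ less) = 0.99999
At α=0.1: p ≥ α → fail to reject H₀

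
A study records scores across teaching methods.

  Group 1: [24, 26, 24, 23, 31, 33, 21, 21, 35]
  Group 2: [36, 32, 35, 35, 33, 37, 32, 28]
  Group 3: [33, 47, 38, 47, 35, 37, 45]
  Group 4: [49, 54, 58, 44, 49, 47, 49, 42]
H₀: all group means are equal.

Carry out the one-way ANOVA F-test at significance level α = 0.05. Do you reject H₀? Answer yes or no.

reject H₀: yes

Group means [26.44, 33.50, 40.29, 49.00], grand mean 36.875
SSB = Σnᵢ(x̄ᵢ−x̄)² = 2327.849; SSW = ΣΣ(x−x̄ᵢ)² = 671.651
MSB = 2327.849/3 = 775.9497; MSW = 671.651/28 = 23.9875
F = MSB/MSW = 32.3480
df = (3, 28)
p-value (upper-tail) = 0.00000
At α=0.05: p < α → reject H₀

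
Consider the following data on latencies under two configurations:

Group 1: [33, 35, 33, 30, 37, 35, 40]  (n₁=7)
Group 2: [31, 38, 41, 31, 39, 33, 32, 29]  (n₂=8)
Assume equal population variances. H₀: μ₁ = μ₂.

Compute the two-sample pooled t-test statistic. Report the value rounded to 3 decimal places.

x̄₁=34.714, s₁=3.200, n₁=7
x̄₂=34.250, s₂=4.432, n₂=8
s_p² = [6·3.200² + 7·4.432²]/13 = 15.3022
SE = √(s_p²·(1/7+1/8)) = 2.0246
t = (34.714−34.250)/2.0246 = 0.2293
df = 13

test statistic = 0.229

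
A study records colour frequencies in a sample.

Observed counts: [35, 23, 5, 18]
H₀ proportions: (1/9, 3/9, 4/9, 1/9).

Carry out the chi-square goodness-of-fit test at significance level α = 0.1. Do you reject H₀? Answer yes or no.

reject H₀: yes

n = 81; E_i = n·p_i = [9.00, 27.00, 36.00, 9.00]
χ² = (35−9.00)²/9.00 + (23−27.00)²/27.00 + (5−36.00)²/36.00 + (18−9.00)²/9.00 = 111.3981
df = 3
p-value (upper-tail) = 0.00000
At α=0.1: p < α → reject H₀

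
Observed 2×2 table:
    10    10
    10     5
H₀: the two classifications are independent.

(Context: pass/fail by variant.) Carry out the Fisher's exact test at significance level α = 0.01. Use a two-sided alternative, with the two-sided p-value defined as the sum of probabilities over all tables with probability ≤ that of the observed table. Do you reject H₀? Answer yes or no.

reject H₀: no

Margins: r₁=20, r₂=15, c₁=20, c₂=15, n=35
p_obs = C(20,10)·C(15,10)/C(35,20); sum pmf over tables with pmf ≤ p_obs
p-value (two-sided) = 0.49160
At α=0.01: p ≥ α → fail to reject H₀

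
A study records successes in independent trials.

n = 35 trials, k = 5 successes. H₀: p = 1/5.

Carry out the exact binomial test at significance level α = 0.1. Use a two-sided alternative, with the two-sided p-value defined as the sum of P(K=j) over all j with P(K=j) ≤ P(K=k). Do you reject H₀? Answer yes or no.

Exact binomial: n=35, k=5, p₀=1/5=0.2000
P(X=j) = C(n,j)·p₀^j·(1−p₀)^(n−j); p = Σ P(X=j) over j with P(X=j) ≤ P(X=5)
p-value (two-sided) = 0.52708
At α=0.1: p ≥ α → fail to reject H₀

reject H₀: no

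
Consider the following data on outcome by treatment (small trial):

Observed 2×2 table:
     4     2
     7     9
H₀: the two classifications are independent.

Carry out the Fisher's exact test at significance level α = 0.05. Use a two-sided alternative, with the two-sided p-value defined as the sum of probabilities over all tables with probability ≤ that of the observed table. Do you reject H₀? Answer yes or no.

Margins: r₁=6, r₂=16, c₁=11, c₂=11, n=22
p_obs = C(6,4)·C(16,7)/C(22,11); sum pmf over tables with pmf ≤ p_obs
p-value (two-sided) = 0.63512
At α=0.05: p ≥ α → fail to reject H₀

reject H₀: no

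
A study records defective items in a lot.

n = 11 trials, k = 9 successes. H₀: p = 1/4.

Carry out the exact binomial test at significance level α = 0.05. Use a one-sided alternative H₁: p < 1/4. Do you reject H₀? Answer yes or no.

reject H₀: no

Exact binomial: n=11, k=9, p₀=1/4=0.2500
P(X≤9) from Σ C(n,i)·p₀^i·(1−p₀)^(n−i)
p-value (one-sided, H₁ less) = 0.99999
At α=0.05: p ≥ α → fail to reject H₀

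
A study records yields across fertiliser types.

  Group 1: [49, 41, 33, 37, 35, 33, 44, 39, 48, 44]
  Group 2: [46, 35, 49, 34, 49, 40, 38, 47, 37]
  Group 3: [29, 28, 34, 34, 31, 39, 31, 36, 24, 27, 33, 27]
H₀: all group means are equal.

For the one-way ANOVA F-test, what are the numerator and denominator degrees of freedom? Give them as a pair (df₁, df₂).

k = 3 groups, N = 31 total
df = (k−1, N−k) = (3−1, 31−3) = (2, 28)

degrees of freedom = [2, 28]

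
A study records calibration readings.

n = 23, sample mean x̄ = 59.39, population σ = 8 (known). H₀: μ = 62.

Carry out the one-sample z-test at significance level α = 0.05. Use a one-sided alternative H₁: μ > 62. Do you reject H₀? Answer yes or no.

reject H₀: no

SE = σ/√n = 8/√23 = 1.6681
z = (x̄−μ₀)/SE = (59.39−62)/1.6681 = -1.5646
p-value (one-sided, H₁ greater) = 0.94117
At α=0.05: p ≥ α → fail to reject H₀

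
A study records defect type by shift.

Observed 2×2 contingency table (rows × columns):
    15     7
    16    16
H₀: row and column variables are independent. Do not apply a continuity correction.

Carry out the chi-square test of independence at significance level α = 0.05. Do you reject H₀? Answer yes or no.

reject H₀: no

Row totals [22, 32], col totals [31, 23], n=54
χ² = (15−12.63)²/12.63 + (7−9.37)²/9.37 + (16−18.37)²/18.37 + (16−13.63)²/13.63 = 1.7626
df = 1
p-value (upper-tail) = 0.18430
At α=0.05: p ≥ α → fail to reject H₀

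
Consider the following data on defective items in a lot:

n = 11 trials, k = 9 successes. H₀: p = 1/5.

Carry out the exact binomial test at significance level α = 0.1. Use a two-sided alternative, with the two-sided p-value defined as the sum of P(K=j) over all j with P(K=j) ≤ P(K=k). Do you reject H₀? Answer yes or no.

reject H₀: yes

Exact binomial: n=11, k=9, p₀=1/5=0.2000
P(X=j) = C(n,j)·p₀^j·(1−p₀)^(n−j); p = Σ P(X=j) over j with P(X=j) ≤ P(X=9)
p-value (two-sided) = 0.00002
At α=0.1: p < α → reject H₀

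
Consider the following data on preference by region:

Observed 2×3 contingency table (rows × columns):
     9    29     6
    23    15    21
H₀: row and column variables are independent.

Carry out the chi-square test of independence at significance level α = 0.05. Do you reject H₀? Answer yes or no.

reject H₀: yes

Row totals [44, 59], col totals [32, 44, 27], n=103
χ² = (9−13.67)²/13.67 + (29−18.80)²/18.80 + (6−11.53)²/11.53 + (23−18.33)²/18.33 + (15−25.20)²/25.20 + (21−15.47)²/15.47 = 17.0909
df = 2
p-value (upper-tail) = 0.00019
At α=0.05: p < α → reject H₀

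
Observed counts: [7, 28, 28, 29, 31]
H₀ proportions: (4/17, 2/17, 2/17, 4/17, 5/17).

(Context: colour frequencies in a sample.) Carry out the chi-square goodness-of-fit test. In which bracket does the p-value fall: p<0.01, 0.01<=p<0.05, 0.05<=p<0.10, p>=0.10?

p-value bracket: p<0.01

n = 123; E_i = n·p_i = [28.94, 14.47, 14.47, 28.94, 36.18]
χ² = (7−28.94)²/28.94 + (28−14.47)²/14.47 + (28−14.47)²/14.47 + (29−28.94)²/28.94 + (31−36.18)²/36.18 = 42.6740
df = 4
p-value (upper-tail) = 0.00000
→ bracket: p<0.01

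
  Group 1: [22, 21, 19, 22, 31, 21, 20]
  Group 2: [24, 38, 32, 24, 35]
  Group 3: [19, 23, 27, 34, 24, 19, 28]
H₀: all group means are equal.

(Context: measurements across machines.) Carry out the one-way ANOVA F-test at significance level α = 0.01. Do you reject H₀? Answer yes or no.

reject H₀: no

Group means [22.29, 30.60, 24.86], grand mean 25.421
SSB = Σnᵢ(x̄ᵢ−x̄)² = 205.146; SSW = ΣΣ(x−x̄ᵢ)² = 429.486
MSB = 205.146/2 = 102.5729; MSW = 429.486/16 = 26.8429
F = MSB/MSW = 3.8212
df = (2, 16)
p-value (upper-tail) = 0.04400
At α=0.01: p ≥ α → fail to reject H₀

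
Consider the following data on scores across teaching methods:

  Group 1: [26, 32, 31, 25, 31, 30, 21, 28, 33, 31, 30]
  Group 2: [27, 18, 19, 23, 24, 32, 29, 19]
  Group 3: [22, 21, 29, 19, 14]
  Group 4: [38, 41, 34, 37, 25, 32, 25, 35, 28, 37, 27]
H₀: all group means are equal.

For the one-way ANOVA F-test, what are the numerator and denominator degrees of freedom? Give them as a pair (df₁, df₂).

degrees of freedom = [3, 31]

k = 4 groups, N = 35 total
df = (k−1, N−k) = (4−1, 35−4) = (3, 31)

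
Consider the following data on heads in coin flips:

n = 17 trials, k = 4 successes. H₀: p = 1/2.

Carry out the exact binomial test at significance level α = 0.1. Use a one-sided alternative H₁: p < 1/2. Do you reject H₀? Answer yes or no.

Exact binomial: n=17, k=4, p₀=1/2=0.5000
P(X≤4) from Σ C(n,i)·p₀^i·(1−p₀)^(n−i)
p-value (one-sided, H₁ less) = 0.02452
At α=0.1: p < α → reject H₀

reject H₀: yes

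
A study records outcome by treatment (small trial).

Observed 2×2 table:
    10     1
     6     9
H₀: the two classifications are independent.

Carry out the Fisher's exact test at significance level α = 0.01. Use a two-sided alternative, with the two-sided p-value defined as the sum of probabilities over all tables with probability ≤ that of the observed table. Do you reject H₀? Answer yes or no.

Margins: r₁=11, r₂=15, c₁=16, c₂=10, n=26
p_obs = C(11,10)·C(15,6)/C(26,16); sum pmf over tables with pmf ≤ p_obs
p-value (two-sided) = 0.01435
At α=0.01: p ≥ α → fail to reject H₀

reject H₀: no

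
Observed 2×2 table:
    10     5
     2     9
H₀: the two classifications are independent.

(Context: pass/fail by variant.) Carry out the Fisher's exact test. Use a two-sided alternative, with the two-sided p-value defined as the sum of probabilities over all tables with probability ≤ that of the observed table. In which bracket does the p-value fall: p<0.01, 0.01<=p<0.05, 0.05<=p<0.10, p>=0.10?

Margins: r₁=15, r₂=11, c₁=12, c₂=14, n=26
p_obs = C(15,10)·C(11,2)/C(26,12); sum pmf over tables with pmf ≤ p_obs
p-value (two-sided) = 0.02142
→ bracket: 0.01<=p<0.05

p-value bracket: 0.01<=p<0.05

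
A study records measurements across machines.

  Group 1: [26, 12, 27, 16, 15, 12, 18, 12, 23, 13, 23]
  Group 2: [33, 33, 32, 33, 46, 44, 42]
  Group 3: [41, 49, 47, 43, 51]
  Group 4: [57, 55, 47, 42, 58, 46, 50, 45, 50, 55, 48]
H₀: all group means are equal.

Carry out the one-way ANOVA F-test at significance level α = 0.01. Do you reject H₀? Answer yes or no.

reject H₀: yes

Group means [17.91, 37.57, 46.20, 50.27], grand mean 36.588
SSB = Σnᵢ(x̄ᵢ−x̄)² = 6366.630; SSW = ΣΣ(x−x̄ᵢ)² = 915.605
MSB = 6366.630/3 = 2122.2100; MSW = 915.605/30 = 30.5202
F = MSB/MSW = 69.5347
df = (3, 30)
p-value (upper-tail) = 0.00000
At α=0.01: p < α → reject H₀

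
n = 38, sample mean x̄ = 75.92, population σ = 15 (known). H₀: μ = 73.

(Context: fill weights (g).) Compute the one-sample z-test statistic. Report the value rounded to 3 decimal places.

test statistic = 1.200

SE = σ/√n = 15/√38 = 2.4333
z = (x̄−μ₀)/SE = (75.92−73)/2.4333 = 1.2000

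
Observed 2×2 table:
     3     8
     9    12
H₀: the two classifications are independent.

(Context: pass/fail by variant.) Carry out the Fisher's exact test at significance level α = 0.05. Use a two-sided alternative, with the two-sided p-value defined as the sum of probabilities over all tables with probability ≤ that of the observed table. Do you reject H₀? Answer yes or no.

reject H₀: no

Margins: r₁=11, r₂=21, c₁=12, c₂=20, n=32
p_obs = C(11,3)·C(21,9)/C(32,12); sum pmf over tables with pmf ≤ p_obs
p-value (two-sided) = 0.46467
At α=0.05: p ≥ α → fail to reject H₀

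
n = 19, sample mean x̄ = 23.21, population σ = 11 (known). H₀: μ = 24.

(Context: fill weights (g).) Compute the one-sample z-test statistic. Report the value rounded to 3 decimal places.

test statistic = -0.313

SE = σ/√n = 11/√19 = 2.5236
z = (x̄−μ₀)/SE = (23.21−24)/2.5236 = -0.3130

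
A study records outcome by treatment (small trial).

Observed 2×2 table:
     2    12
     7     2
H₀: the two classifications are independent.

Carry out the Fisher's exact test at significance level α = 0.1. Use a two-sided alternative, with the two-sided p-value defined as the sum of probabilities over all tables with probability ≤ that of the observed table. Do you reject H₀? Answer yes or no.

reject H₀: yes

Margins: r₁=14, r₂=9, c₁=9, c₂=14, n=23
p_obs = C(14,2)·C(9,7)/C(23,9); sum pmf over tables with pmf ≤ p_obs
p-value (two-sided) = 0.00661
At α=0.1: p < α → reject H₀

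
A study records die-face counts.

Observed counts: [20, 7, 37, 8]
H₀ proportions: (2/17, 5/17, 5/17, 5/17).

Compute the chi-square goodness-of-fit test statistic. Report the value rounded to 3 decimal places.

test statistic = 45.206

n = 72; E_i = n·p_i = [8.47, 21.18, 21.18, 21.18]
χ² = (20−8.47)²/8.47 + (7−21.18)²/21.18 + (37−21.18)²/21.18 + (8−21.18)²/21.18 = 45.2056
df = 3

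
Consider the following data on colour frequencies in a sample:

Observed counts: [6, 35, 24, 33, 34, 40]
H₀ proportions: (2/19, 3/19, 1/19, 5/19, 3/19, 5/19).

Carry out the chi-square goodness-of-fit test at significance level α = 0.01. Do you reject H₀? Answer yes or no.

reject H₀: yes

n = 172; E_i = n·p_i = [18.11, 27.16, 9.05, 45.26, 27.16, 45.26]
χ² = (6−18.11)²/18.11 + (35−27.16)²/27.16 + (24−9.05)²/9.05 + (33−45.26)²/45.26 + (34−27.16)²/27.16 + (40−45.26)²/45.26 = 40.6969
df = 5
p-value (upper-tail) = 0.00000
At α=0.01: p < α → reject H₀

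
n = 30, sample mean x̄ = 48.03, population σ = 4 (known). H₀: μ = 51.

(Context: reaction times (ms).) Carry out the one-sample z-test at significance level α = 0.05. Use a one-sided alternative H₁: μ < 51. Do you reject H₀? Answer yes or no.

SE = σ/√n = 4/√30 = 0.7303
z = (x̄−μ₀)/SE = (48.03−51)/0.7303 = -4.0668
p-value (one-sided, H₁ less) = 0.00002
At α=0.05: p < α → reject H₀

reject H₀: yes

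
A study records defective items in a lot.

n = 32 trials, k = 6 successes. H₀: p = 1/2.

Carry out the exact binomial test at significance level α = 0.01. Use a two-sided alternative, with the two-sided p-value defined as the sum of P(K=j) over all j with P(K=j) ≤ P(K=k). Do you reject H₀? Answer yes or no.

reject H₀: yes

Exact binomial: n=32, k=6, p₀=1/2=0.5000
P(X=j) = C(n,j)·p₀^j·(1−p₀)^(n−j); p = Σ P(X=j) over j with P(X=j) ≤ P(X=6)
p-value (two-sided) = 0.00054
At α=0.01: p < α → reject H₀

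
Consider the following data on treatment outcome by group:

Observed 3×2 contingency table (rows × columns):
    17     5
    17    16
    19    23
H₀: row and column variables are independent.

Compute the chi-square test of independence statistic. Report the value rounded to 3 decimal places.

test statistic = 6.175

Row totals [22, 33, 42], col totals [53, 44], n=97
χ² = (17−12.02)²/12.02 + (5−9.98)²/9.98 + (17−18.03)²/18.03 + (16−14.97)²/14.97 + (19−22.95)²/22.95 + (23−19.05)²/19.05 = 6.1748
df = 2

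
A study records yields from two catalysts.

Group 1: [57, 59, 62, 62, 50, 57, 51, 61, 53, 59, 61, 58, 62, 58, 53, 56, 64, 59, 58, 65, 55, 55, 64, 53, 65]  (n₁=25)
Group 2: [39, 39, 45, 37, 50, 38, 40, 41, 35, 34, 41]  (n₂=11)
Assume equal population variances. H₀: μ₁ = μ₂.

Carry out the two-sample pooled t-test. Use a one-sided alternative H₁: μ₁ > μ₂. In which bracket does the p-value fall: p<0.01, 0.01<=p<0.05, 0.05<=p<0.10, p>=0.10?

x̄₁=58.280, s₁=4.326, n₁=25
x̄₂=39.909, s₂=4.505, n₂=11
s_p² = [24·4.326² + 10·4.505²]/34 = 19.1750
SE = √(s_p²·(1/25+1/11)) = 1.5844
t = (58.280−39.909)/1.5844 = 11.5952
df = 34
p-value (one-sided, H₁ greater) = 0.00000
→ bracket: p<0.01

p-value bracket: p<0.01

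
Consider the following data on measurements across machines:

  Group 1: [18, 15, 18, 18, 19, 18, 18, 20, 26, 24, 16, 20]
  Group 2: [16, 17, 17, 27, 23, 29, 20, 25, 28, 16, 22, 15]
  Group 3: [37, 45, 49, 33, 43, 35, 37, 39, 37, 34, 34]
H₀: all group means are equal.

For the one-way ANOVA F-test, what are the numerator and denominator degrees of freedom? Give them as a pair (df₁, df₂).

k = 3 groups, N = 35 total
df = (k−1, N−k) = (3−1, 35−3) = (2, 32)

degrees of freedom = [2, 32]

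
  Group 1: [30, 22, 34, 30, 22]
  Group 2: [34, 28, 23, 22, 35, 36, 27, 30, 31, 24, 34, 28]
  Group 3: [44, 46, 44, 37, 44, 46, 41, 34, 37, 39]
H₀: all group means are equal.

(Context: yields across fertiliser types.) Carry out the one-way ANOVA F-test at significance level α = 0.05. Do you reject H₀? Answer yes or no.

reject H₀: yes

Group means [27.60, 29.33, 41.20], grand mean 33.407
SSB = Σnᵢ(x̄ᵢ−x̄)² = 975.052; SSW = ΣΣ(x−x̄ᵢ)² = 531.467
MSB = 975.052/2 = 487.5259; MSW = 531.467/24 = 22.1444
F = MSB/MSW = 22.0157
df = (2, 24)
p-value (upper-tail) = 0.00000
At α=0.05: p < α → reject H₀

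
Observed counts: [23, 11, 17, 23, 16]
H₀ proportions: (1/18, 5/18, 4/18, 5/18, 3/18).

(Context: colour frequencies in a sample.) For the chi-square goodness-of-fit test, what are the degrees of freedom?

df = k − 1 = 5 − 1 = 4

degrees of freedom = 4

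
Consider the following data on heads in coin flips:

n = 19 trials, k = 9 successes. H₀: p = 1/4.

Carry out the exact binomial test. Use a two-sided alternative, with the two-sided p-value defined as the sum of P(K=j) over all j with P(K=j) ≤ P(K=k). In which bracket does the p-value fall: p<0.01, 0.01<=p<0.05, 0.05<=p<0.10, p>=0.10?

Exact binomial: n=19, k=9, p₀=1/4=0.2500
P(X=j) = C(n,j)·p₀^j·(1−p₀)^(n−j); p = Σ P(X=j) over j with P(X=j) ≤ P(X=9)
p-value (two-sided) = 0.03298
→ bracket: 0.01<=p<0.05

p-value bracket: 0.01<=p<0.05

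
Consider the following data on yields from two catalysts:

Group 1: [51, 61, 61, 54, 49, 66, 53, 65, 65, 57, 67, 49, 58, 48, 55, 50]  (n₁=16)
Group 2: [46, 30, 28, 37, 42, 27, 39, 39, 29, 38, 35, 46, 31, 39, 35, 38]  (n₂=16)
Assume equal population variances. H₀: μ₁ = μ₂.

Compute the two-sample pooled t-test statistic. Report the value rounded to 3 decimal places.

x̄₁=56.812, s₁=6.656, n₁=16
x̄₂=36.188, s₂=5.935, n₂=16
s_p² = [15·6.656² + 15·5.935²]/30 = 39.7625
SE = √(s_p²·(1/16+1/16)) = 2.2294
t = (56.812−36.188)/2.2294 = 9.2513
df = 30

test statistic = 9.251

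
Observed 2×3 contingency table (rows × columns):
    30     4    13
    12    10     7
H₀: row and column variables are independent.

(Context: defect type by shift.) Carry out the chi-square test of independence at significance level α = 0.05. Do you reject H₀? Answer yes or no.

reject H₀: yes

Row totals [47, 29], col totals [42, 14, 20], n=76
χ² = (30−25.97)²/25.97 + (4−8.66)²/8.66 + (13−12.37)²/12.37 + (12−16.03)²/16.03 + (10−5.34)²/5.34 + (7−7.63)²/7.63 = 8.2874
df = 2
p-value (upper-tail) = 0.01586
At α=0.05: p < α → reject H₀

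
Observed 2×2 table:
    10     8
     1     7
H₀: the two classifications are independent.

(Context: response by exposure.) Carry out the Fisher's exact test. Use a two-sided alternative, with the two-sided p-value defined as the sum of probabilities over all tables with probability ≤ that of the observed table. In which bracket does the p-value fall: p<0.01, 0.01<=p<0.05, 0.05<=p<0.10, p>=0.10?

p-value bracket: 0.05<=p<0.10

Margins: r₁=18, r₂=8, c₁=11, c₂=15, n=26
p_obs = C(18,10)·C(8,1)/C(26,11); sum pmf over tables with pmf ≤ p_obs
p-value (two-sided) = 0.08375
→ bracket: 0.05<=p<0.10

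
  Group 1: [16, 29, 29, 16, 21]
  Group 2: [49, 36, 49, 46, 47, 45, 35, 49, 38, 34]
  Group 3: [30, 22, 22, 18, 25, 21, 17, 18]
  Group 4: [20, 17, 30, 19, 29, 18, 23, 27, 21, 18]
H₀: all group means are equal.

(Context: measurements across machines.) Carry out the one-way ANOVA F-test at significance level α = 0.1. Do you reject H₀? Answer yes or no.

reject H₀: yes

Group means [22.20, 42.80, 21.62, 22.20], grand mean 28.303
SSB = Σnᵢ(x̄ᵢ−x̄)² = 3017.095; SSW = ΣΣ(x−x̄ᵢ)² = 865.875
MSB = 3017.095/3 = 1005.6982; MSW = 865.875/29 = 29.8578
F = MSB/MSW = 33.6830
df = (3, 29)
p-value (upper-tail) = 0.00000
At α=0.1: p < α → reject H₀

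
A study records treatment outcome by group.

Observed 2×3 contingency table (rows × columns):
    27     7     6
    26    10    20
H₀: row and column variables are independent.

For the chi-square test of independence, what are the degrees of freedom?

df = (r−1)(c−1) = (2−1)·(3−1) = 2

degrees of freedom = 2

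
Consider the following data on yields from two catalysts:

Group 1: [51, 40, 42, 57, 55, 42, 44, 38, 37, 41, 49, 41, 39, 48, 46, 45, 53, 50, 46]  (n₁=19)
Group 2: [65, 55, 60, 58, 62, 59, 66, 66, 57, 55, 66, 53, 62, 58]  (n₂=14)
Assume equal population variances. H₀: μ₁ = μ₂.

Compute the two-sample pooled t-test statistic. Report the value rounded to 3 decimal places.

test statistic = -7.842

x̄₁=45.474, s₁=5.853, n₁=19
x̄₂=60.143, s₂=4.452, n₂=14
s_p² = [18·5.853² + 13·4.452²]/31 = 28.2081
SE = √(s_p²·(1/19+1/14)) = 1.8707
t = (45.474−60.143)/1.8707 = -7.8416
df = 31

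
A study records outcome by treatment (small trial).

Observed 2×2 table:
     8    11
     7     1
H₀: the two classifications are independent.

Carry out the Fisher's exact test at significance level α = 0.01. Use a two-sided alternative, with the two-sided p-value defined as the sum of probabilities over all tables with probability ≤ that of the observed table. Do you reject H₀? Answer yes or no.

reject H₀: no

Margins: r₁=19, r₂=8, c₁=15, c₂=12, n=27
p_obs = C(19,8)·C(8,7)/C(27,15); sum pmf over tables with pmf ≤ p_obs
p-value (two-sided) = 0.04326
At α=0.01: p ≥ α → fail to reject H₀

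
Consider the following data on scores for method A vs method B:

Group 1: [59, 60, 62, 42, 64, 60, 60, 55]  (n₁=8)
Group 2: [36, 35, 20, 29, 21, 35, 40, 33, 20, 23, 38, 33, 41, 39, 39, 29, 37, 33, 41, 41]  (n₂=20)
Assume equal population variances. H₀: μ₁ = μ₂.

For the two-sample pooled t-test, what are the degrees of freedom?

df = n₁ + n₂ − 2 = 8 + 20 − 2 = 26

degrees of freedom = 26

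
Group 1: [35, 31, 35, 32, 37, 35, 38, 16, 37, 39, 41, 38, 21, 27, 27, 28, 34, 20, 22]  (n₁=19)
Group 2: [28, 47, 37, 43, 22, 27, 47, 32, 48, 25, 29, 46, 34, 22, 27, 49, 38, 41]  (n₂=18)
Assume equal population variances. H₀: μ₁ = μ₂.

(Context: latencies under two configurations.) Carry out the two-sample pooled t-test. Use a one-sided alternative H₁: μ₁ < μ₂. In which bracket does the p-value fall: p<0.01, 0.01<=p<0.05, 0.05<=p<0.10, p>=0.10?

x̄₁=31.211, s₁=7.300, n₁=19
x̄₂=35.667, s₂=9.518, n₂=18
s_p² = [18·7.300² + 17·9.518²]/35 = 71.4045
SE = √(s_p²·(1/19+1/18)) = 2.7794
t = (31.211−35.667)/2.7794 = -1.6033
df = 35
p-value (one-sided, H₁ less) = 0.05893
→ bracket: 0.05<=p<0.10

p-value bracket: 0.05<=p<0.10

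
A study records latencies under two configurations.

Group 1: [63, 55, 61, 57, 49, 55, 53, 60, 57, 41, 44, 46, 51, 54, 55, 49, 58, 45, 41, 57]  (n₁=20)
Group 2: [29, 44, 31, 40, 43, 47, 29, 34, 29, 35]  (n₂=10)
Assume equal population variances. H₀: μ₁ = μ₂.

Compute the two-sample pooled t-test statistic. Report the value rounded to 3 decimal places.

test statistic = 6.383

x̄₁=52.550, s₁=6.541, n₁=20
x̄₂=36.100, s₂=6.887, n₂=10
s_p² = [19·6.541² + 9·6.887²]/28 = 44.2804
SE = √(s_p²·(1/20+1/10)) = 2.5772
t = (52.550−36.100)/2.5772 = 6.3829
df = 28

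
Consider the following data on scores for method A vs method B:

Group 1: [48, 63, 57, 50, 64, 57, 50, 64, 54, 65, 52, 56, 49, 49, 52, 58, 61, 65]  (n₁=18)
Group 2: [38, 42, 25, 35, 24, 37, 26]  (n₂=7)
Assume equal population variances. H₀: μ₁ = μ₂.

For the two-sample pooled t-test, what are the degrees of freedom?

degrees of freedom = 23

df = n₁ + n₂ − 2 = 18 + 7 − 2 = 23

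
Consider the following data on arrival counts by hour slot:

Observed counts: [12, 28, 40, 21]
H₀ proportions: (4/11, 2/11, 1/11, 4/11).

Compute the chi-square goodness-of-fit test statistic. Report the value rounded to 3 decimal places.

test statistic = 131.879

n = 101; E_i = n·p_i = [36.73, 18.36, 9.18, 36.73]
χ² = (12−36.73)²/36.73 + (28−18.36)²/18.36 + (40−9.18)²/9.18 + (21−36.73)²/36.73 = 131.8787
df = 3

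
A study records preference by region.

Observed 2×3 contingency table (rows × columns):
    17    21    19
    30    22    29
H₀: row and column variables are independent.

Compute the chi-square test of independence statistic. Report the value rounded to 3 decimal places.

Row totals [57, 81], col totals [47, 43, 48], n=138
χ² = (17−19.41)²/19.41 + (21−17.76)²/17.76 + (19−19.83)²/19.83 + (30−27.59)²/27.59 + (22−25.24)²/25.24 + (29−28.17)²/28.17 = 1.5761
df = 2

test statistic = 1.576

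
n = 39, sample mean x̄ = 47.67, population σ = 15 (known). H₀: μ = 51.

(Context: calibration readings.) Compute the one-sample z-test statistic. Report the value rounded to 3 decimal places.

SE = σ/√n = 15/√39 = 2.4019
z = (x̄−μ₀)/SE = (47.67−51)/2.4019 = -1.3864

test statistic = -1.386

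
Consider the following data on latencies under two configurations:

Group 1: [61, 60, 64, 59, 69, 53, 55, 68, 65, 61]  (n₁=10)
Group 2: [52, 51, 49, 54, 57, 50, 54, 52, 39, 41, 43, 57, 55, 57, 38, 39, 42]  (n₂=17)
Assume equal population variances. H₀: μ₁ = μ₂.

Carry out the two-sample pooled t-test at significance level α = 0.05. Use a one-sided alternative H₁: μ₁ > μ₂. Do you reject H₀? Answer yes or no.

x̄₁=61.500, s₁=5.169, n₁=10
x̄₂=48.824, s₂=6.939, n₂=17
s_p² = [9·5.169² + 16·6.939²]/25 = 40.4388
SE = √(s_p²·(1/10+1/17)) = 2.5343
t = (61.500−48.824)/2.5343 = 5.0020
df = 25
p-value (one-sided, H₁ greater) = 0.00002
At α=0.05: p < α → reject H₀

reject H₀: yes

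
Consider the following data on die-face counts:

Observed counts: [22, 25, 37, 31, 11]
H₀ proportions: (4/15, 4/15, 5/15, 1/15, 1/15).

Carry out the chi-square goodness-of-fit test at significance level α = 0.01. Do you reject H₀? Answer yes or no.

reject H₀: yes

n = 126; E_i = n·p_i = [33.60, 33.60, 42.00, 8.40, 8.40]
χ² = (22−33.60)²/33.60 + (25−33.60)²/33.60 + (37−42.00)²/42.00 + (31−8.40)²/8.40 + (11−8.40)²/8.40 = 68.4107
df = 4
p-value (upper-tail) = 0.00000
At α=0.01: p < α → reject H₀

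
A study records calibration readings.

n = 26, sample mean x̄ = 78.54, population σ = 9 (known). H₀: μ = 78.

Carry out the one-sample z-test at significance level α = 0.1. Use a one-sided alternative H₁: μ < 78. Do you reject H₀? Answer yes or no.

reject H₀: no

SE = σ/√n = 9/√26 = 1.7650
z = (x̄−μ₀)/SE = (78.54−78)/1.7650 = 0.3059
p-value (one-sided, H₁ less) = 0.62018
At α=0.1: p ≥ α → fail to reject H₀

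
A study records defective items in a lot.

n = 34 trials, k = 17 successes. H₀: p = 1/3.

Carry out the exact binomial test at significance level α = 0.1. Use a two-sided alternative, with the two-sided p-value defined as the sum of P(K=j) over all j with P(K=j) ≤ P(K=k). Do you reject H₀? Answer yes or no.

Exact binomial: n=34, k=17, p₀=1/3=0.3333
P(X=j) = C(n,j)·p₀^j·(1−p₀)^(n−j); p = Σ P(X=j) over j with P(X=j) ≤ P(X=17)
p-value (two-sided) = 0.04553
At α=0.1: p < α → reject H₀

reject H₀: yes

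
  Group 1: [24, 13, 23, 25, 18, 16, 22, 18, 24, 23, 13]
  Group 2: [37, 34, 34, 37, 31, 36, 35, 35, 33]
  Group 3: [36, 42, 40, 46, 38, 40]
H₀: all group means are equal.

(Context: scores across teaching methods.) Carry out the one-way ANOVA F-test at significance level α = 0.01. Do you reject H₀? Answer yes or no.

reject H₀: yes

Group means [19.91, 34.67, 40.33], grand mean 29.731
SSB = Σnᵢ(x̄ᵢ−x̄)² = 1954.873; SSW = ΣΣ(x−x̄ᵢ)² = 290.242
MSB = 1954.873/2 = 977.4365; MSW = 290.242/23 = 12.6192
F = MSB/MSW = 77.4561
df = (2, 23)
p-value (upper-tail) = 0.00000
At α=0.01: p < α → reject H₀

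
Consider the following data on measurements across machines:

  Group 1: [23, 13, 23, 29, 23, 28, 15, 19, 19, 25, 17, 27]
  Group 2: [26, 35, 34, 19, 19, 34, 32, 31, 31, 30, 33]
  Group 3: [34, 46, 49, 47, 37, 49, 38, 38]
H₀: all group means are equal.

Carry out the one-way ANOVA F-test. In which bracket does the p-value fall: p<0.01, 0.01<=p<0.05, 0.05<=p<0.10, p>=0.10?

Group means [21.75, 29.45, 42.25], grand mean 29.774
SSB = Σnᵢ(x̄ᵢ−x̄)² = 2018.942; SSW = ΣΣ(x−x̄ᵢ)² = 880.477
MSB = 2018.942/2 = 1009.4710; MSW = 880.477/28 = 31.4456
F = MSB/MSW = 32.1021
df = (2, 28)
p-value (upper-tail) = 0.00000
→ bracket: p<0.01

p-value bracket: p<0.01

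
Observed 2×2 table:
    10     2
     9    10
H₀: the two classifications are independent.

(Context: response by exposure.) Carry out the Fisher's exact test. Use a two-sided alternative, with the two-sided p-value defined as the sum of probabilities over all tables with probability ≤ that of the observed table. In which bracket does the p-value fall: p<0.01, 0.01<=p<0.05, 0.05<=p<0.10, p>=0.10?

Margins: r₁=12, r₂=19, c₁=19, c₂=12, n=31
p_obs = C(12,10)·C(19,9)/C(31,19); sum pmf over tables with pmf ≤ p_obs
p-value (two-sided) = 0.06518
→ bracket: 0.05<=p<0.10

p-value bracket: 0.05<=p<0.10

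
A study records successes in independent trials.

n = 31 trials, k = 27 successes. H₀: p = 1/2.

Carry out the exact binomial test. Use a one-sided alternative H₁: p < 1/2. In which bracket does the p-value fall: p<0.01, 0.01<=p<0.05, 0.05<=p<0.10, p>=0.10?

Exact binomial: n=31, k=27, p₀=1/2=0.5000
P(X≤27) from Σ C(n,i)·p₀^i·(1−p₀)^(n−i)
p-value (one-sided, H₁ less) = 1.00000
→ bracket: p>=0.10

p-value bracket: p>=0.10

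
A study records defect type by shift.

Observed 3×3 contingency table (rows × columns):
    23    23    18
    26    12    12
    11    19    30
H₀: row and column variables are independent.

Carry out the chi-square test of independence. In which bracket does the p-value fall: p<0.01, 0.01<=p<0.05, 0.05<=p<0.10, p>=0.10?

Row totals [64, 50, 60], col totals [60, 54, 60], n=174
χ² = (23−22.07)²/22.07 + (23−19.86)²/19.86 + (18−22.07)²/22.07 + (26−17.24)²/17.24 + (12−15.52)²/15.52 + (12−17.24)²/17.24 + (11−20.69)²/20.69 + (19−18.62)²/18.62 + (30−20.69)²/20.69 = 16.8606
df = 4
p-value (upper-tail) = 0.00206
→ bracket: p<0.01

p-value bracket: p<0.01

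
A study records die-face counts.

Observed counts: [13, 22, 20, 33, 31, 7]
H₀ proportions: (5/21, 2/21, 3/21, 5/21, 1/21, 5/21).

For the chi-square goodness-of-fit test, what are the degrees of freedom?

df = k − 1 = 6 − 1 = 5

degrees of freedom = 5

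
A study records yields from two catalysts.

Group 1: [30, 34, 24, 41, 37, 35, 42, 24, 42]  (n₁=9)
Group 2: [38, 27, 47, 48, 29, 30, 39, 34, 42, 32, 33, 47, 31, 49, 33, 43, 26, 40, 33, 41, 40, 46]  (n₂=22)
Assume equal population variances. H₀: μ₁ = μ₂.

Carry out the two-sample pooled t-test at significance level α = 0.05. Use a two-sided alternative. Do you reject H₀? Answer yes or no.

reject H₀: no

x̄₁=34.333, s₁=7.089, n₁=9
x̄₂=37.636, s₂=7.201, n₂=22
s_p² = [8·7.089² + 21·7.201²]/29 = 51.4169
SE = √(s_p²·(1/9+1/22)) = 2.8373
t = (34.333−37.636)/2.8373 = -1.1642
df = 29
p-value (two-sided) = 0.25385
At α=0.05: p ≥ α → fail to reject H₀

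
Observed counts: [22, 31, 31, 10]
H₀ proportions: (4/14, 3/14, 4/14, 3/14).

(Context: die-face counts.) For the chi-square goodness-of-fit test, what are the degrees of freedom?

df = k − 1 = 4 − 1 = 3

degrees of freedom = 3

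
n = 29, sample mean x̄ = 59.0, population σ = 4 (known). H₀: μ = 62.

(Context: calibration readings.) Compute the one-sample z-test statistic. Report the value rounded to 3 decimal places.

test statistic = -4.039

SE = σ/√n = 4/√29 = 0.7428
z = (x̄−μ₀)/SE = (59.0−62)/0.7428 = -4.0389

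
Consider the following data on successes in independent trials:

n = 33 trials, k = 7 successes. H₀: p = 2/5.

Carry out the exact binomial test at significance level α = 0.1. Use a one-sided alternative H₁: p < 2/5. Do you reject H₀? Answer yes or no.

Exact binomial: n=33, k=7, p₀=2/5=0.4000
P(X≤7) from Σ C(n,i)·p₀^i·(1−p₀)^(n−i)
p-value (one-sided, H₁ less) = 0.01855
At α=0.1: p < α → reject H₀

reject H₀: yes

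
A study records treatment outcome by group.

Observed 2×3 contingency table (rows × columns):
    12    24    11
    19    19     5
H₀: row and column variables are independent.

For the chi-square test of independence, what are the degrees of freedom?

df = (r−1)(c−1) = (2−1)·(3−1) = 2

degrees of freedom = 2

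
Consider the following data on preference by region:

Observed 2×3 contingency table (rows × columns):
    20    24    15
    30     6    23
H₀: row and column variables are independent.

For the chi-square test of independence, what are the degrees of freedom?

degrees of freedom = 2

df = (r−1)(c−1) = (2−1)·(3−1) = 2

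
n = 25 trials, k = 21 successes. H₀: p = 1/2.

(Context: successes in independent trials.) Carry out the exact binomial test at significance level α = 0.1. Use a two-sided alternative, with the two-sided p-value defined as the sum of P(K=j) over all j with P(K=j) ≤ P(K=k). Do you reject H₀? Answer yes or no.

reject H₀: yes

Exact binomial: n=25, k=21, p₀=1/2=0.5000
P(X=j) = C(n,j)·p₀^j·(1−p₀)^(n−j); p = Σ P(X=j) over j with P(X=j) ≤ P(X=21)
p-value (two-sided) = 0.00091
At α=0.1: p < α → reject H₀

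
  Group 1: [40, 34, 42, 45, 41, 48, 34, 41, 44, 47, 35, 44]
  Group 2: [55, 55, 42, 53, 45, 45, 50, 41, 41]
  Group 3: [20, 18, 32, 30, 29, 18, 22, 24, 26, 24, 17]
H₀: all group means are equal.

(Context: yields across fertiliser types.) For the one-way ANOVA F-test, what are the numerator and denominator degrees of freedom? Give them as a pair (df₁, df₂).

degrees of freedom = [2, 29]

k = 3 groups, N = 32 total
df = (k−1, N−k) = (3−1, 32−3) = (2, 29)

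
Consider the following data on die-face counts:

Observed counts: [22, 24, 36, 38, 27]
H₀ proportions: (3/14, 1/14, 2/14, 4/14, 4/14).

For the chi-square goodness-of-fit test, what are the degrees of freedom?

df = k − 1 = 5 − 1 = 4

degrees of freedom = 4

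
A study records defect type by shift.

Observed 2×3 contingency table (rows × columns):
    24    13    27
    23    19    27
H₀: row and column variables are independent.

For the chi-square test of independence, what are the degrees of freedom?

df = (r−1)(c−1) = (2−1)·(3−1) = 2

degrees of freedom = 2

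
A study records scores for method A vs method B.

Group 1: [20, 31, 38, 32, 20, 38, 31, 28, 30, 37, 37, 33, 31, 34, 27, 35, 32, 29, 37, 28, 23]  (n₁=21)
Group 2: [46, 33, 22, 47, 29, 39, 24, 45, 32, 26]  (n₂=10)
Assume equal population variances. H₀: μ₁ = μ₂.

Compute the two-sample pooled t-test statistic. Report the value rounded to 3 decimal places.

x̄₁=31.000, s₁=5.394, n₁=21
x̄₂=34.300, s₂=9.405, n₂=10
s_p² = [20·5.394² + 9·9.405²]/29 = 47.5207
SE = √(s_p²·(1/21+1/10)) = 2.6486
t = (31.000−34.300)/2.6486 = -1.2460
df = 29

test statistic = -1.246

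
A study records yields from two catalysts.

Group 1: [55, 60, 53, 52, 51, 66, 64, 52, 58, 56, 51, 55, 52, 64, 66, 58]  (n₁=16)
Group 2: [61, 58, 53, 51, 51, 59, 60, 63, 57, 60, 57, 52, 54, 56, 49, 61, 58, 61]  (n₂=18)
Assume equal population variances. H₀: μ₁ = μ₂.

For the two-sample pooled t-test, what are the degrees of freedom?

df = n₁ + n₂ − 2 = 16 + 18 − 2 = 32

degrees of freedom = 32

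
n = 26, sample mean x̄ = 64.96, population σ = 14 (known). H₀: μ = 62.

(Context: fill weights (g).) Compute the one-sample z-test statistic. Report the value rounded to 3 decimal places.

test statistic = 1.078

SE = σ/√n = 14/√26 = 2.7456
z = (x̄−μ₀)/SE = (64.96−62)/2.7456 = 1.0781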